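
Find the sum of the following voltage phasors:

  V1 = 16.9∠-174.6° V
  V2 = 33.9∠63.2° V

Step 1 — Convert each phasor to rectangular form:
  V1 = 16.9·(cos(-174.6°) + j·sin(-174.6°)) = -16.82 - j1.59 V
  V2 = 33.9·(cos(63.2°) + j·sin(63.2°)) = 15.28 + j30.26 V
Step 2 — Sum components: V_total = -1.54 + j28.67 V.
Step 3 — Convert to polar: |V_total| = 28.71 V, ∠V_total = 93.1°.

V_total = 28.71∠93.1° V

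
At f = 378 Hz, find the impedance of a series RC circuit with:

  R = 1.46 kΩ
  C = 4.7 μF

Step 1 — Angular frequency: ω = 2π·f = 2π·378 = 2375 rad/s.
Step 2 — Component impedances:
  R: Z = R = 1460 Ω
  C: Z = 1/(jωC) = -j/(ω·C) = 0 - j89.58 Ω
Step 3 — Series combination: Z_total = R + C = 1460 - j89.58 Ω = 1463∠-3.5° Ω.

Z = 1460 - j89.58 Ω = 1463∠-3.5° Ω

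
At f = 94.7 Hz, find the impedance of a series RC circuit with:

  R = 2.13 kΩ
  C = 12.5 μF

Step 1 — Angular frequency: ω = 2π·f = 2π·94.7 = 595 rad/s.
Step 2 — Component impedances:
  R: Z = R = 2130 Ω
  C: Z = 1/(jωC) = -j/(ω·C) = 0 - j134.4 Ω
Step 3 — Series combination: Z_total = R + C = 2130 - j134.4 Ω = 2134∠-3.6° Ω.

Z = 2130 - j134.4 Ω = 2134∠-3.6° Ω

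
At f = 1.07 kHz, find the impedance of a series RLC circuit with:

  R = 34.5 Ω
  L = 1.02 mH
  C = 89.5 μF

Step 1 — Angular frequency: ω = 2π·f = 2π·1070 = 6723 rad/s.
Step 2 — Component impedances:
  R: Z = R = 34.5 Ω
  L: Z = jωL = j·6723·0.00102 = 0 + j6.857 Ω
  C: Z = 1/(jωC) = -j/(ω·C) = 0 - j1.662 Ω
Step 3 — Series combination: Z_total = R + L + C = 34.5 + j5.196 Ω = 34.89∠8.6° Ω.

Z = 34.5 + j5.196 Ω = 34.89∠8.6° Ω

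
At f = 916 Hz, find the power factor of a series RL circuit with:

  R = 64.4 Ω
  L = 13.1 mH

Step 1 — Angular frequency: ω = 2π·f = 2π·916 = 5755 rad/s.
Step 2 — Component impedances:
  R: Z = R = 64.4 Ω
  L: Z = jωL = j·5755·0.0131 = 0 + j75.4 Ω
Step 3 — Series combination: Z_total = R + L = 64.4 + j75.4 Ω = 99.16∠49.5° Ω.
Step 4 — Power factor: PF = cos(φ) = Re(Z)/|Z| = 64.4/99.16 = 0.6495.
Step 5 — Type: Im(Z) = 75.4 ⇒ lagging (phase φ = 49.5°).

PF = 0.6495 (lagging, φ = 49.5°)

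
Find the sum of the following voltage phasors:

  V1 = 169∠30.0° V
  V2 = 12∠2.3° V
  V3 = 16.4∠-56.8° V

Step 1 — Convert each phasor to rectangular form:
  V1 = 169·(cos(30.0°) + j·sin(30.0°)) = 146.4 + j84.5 V
  V2 = 12·(cos(2.3°) + j·sin(2.3°)) = 11.99 + j0.4816 V
  V3 = 16.4·(cos(-56.8°) + j·sin(-56.8°)) = 8.98 - j13.72 V
Step 2 — Sum components: V_total = 167.3 + j71.26 V.
Step 3 — Convert to polar: |V_total| = 181.9 V, ∠V_total = 23.1°.

V_total = 181.9∠23.1° V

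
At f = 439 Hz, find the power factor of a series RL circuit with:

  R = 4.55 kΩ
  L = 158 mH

Step 1 — Angular frequency: ω = 2π·f = 2π·439 = 2758 rad/s.
Step 2 — Component impedances:
  R: Z = R = 4550 Ω
  L: Z = jωL = j·2758·0.158 = 0 + j435.8 Ω
Step 3 — Series combination: Z_total = R + L = 4550 + j435.8 Ω = 4571∠5.5° Ω.
Step 4 — Power factor: PF = cos(φ) = Re(Z)/|Z| = 4550/4571 = 0.9954.
Step 5 — Type: Im(Z) = 435.8 ⇒ lagging (phase φ = 5.5°).

PF = 0.9954 (lagging, φ = 5.5°)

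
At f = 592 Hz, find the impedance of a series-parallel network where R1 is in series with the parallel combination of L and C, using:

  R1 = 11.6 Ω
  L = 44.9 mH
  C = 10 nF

Step 1 — Angular frequency: ω = 2π·f = 2π·592 = 3720 rad/s.
Step 2 — Component impedances:
  R1: Z = R = 11.6 Ω
  L: Z = jωL = j·3720·0.0449 = 0 + j167 Ω
  C: Z = 1/(jωC) = -j/(ω·C) = 0 - j2.688e+04 Ω
Step 3 — Parallel branch: L || C = 1/(1/L + 1/C) = 0 + j168.1 Ω.
Step 4 — Series with R1: Z_total = R1 + (L || C) = 11.6 + j168.1 Ω = 168.5∠86.1° Ω.

Z = 11.6 + j168.1 Ω = 168.5∠86.1° Ω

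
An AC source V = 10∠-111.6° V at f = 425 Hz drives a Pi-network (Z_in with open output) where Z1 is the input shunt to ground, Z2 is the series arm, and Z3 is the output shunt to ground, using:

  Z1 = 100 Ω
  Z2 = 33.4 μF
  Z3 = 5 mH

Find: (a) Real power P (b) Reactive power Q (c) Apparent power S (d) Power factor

Step 1 — Angular frequency: ω = 2π·f = 2π·425 = 2670 rad/s.
Step 2 — Component impedances:
  Z1: Z = R = 100 Ω
  Z2: Z = 1/(jωC) = -j/(ω·C) = 0 - j11.21 Ω
  Z3: Z = jωL = j·2670·0.005 = 0 + j13.35 Ω
Step 3 — With open output, the series arm Z2 and the output shunt Z3 appear in series to ground: Z2 + Z3 = 0 + j2.14 Ω.
Step 4 — Parallel with input shunt Z1: Z_in = Z1 || (Z2 + Z3) = 0.04576 + j2.139 Ω = 2.139∠88.8° Ω.
Step 5 — Source phasor: V = 10∠-111.6° V = -3.681 - j9.298 V.
Step 6 — Current: I = V / Z = -4.382 + j1.627 A = 4.675∠159.6° A.
Step 7 — Complex power: S = V·I* = 1 + j46.73 VA.
Step 8 — Real power: P = Re(S) = 1 W.
Step 9 — Reactive power: Q = Im(S) = 46.73 VAR.
Step 10 — Apparent power: |S| = 46.75 VA.
Step 11 — Power factor: PF = P/|S| = 0.02139 (lagging).

(a) P = 1 W  (b) Q = 46.73 VAR  (c) S = 46.75 VA  (d) PF = 0.02139 (lagging)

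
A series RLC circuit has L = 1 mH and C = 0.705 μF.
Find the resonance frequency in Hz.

Step 1 — Resonance condition Im(Z)=0 gives ω₀ = 1/√(LC).
Step 2 — ω₀ = 1/√(0.001·7.05e-07) = 3.766e+04 rad/s.
Step 3 — f₀ = ω₀/(2π) = 5994 Hz.

f₀ = 5994 Hz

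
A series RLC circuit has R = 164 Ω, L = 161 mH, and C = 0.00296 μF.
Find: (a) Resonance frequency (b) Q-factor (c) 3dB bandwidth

Step 1 — Resonance condition Im(Z)=0 gives ω₀ = 1/√(LC).
Step 2 — ω₀ = 1/√(0.161·2.96e-09) = 4.581e+04 rad/s.
Step 3 — f₀ = ω₀/(2π) = 7291 Hz.
Step 4 — Series Q: Q = ω₀L/R = 4.581e+04·0.161/164 = 44.97.
Step 5 — 3dB bandwidth: Δω = ω₀/Q = 1019 rad/s; BW = Δω/(2π) = 162.1 Hz.

(a) f₀ = 7291 Hz  (b) Q = 44.97  (c) BW = 162.1 Hz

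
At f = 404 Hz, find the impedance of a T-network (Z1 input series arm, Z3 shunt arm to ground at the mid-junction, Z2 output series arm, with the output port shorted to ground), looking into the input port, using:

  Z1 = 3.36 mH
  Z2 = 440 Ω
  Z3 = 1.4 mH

Step 1 — Angular frequency: ω = 2π·f = 2π·404 = 2538 rad/s.
Step 2 — Component impedances:
  Z1: Z = jωL = j·2538·0.00336 = 0 + j8.529 Ω
  Z2: Z = R = 440 Ω
  Z3: Z = jωL = j·2538·0.0014 = 0 + j3.554 Ω
Step 3 — With the output port shorted to ground, the output series arm Z2 runs from the junction to ground; the shunt arm Z3 also runs from the junction to ground. They appear in parallel: Z3 || Z2 = 0.0287 + j3.554 Ω.
Step 4 — Series with input arm Z1: Z_in = Z1 + (Z3 || Z2) = 0.0287 + j12.08 Ω = 12.08∠89.9° Ω.

Z = 0.0287 + j12.08 Ω = 12.08∠89.9° Ω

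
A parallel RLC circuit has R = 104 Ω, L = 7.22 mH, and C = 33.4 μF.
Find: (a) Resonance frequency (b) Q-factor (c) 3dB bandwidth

Step 1 — Resonance: ω₀ = 1/√(LC) = 1/√(0.00722·3.34e-05) = 2036 rad/s.
Step 2 — f₀ = ω₀/(2π) = 324.1 Hz.
Step 3 — Parallel Q: Q = R/(ω₀L) = 104/(2036·0.00722) = 7.074.
Step 4 — Bandwidth: Δω = ω₀/Q = 287.9 rad/s; BW = Δω/(2π) = 45.82 Hz.

(a) f₀ = 324.1 Hz  (b) Q = 7.074  (c) BW = 45.82 Hz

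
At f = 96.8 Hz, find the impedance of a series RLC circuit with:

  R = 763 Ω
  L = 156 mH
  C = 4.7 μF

Step 1 — Angular frequency: ω = 2π·f = 2π·96.8 = 608.2 rad/s.
Step 2 — Component impedances:
  R: Z = R = 763 Ω
  L: Z = jωL = j·608.2·0.156 = 0 + j94.88 Ω
  C: Z = 1/(jωC) = -j/(ω·C) = 0 - j349.8 Ω
Step 3 — Series combination: Z_total = R + L + C = 763 - j254.9 Ω = 804.5∠-18.5° Ω.

Z = 763 - j254.9 Ω = 804.5∠-18.5° Ω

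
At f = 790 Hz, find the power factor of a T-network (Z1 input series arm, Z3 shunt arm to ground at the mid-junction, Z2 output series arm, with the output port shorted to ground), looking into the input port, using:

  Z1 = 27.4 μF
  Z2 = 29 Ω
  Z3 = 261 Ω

Step 1 — Angular frequency: ω = 2π·f = 2π·790 = 4964 rad/s.
Step 2 — Component impedances:
  Z1: Z = 1/(jωC) = -j/(ω·C) = 0 - j7.353 Ω
  Z2: Z = R = 29 Ω
  Z3: Z = R = 261 Ω
Step 3 — With the output port shorted to ground, the output series arm Z2 runs from the junction to ground; the shunt arm Z3 also runs from the junction to ground. They appear in parallel: Z3 || Z2 = 26.1 Ω.
Step 4 — Series with input arm Z1: Z_in = Z1 + (Z3 || Z2) = 26.1 - j7.353 Ω = 27.12∠-15.7° Ω.
Step 5 — Power factor: PF = cos(φ) = Re(Z)/|Z| = 26.1/27.116 = 0.9625.
Step 6 — Type: Im(Z) = -7.353 ⇒ leading (phase φ = -15.7°).

PF = 0.9625 (leading, φ = -15.7°)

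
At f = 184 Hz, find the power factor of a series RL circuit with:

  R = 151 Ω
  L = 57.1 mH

Step 1 — Angular frequency: ω = 2π·f = 2π·184 = 1156 rad/s.
Step 2 — Component impedances:
  R: Z = R = 151 Ω
  L: Z = jωL = j·1156·0.0571 = 0 + j66.01 Ω
Step 3 — Series combination: Z_total = R + L = 151 + j66.01 Ω = 164.8∠23.6° Ω.
Step 4 — Power factor: PF = cos(φ) = Re(Z)/|Z| = 151/164.8 = 0.9163.
Step 5 — Type: Im(Z) = 66.01 ⇒ lagging (phase φ = 23.6°).

PF = 0.9163 (lagging, φ = 23.6°)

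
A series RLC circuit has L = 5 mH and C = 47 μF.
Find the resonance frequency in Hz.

Step 1 — Resonance condition Im(Z)=0 gives ω₀ = 1/√(LC).
Step 2 — ω₀ = 1/√(0.005·4.7e-05) = 2063 rad/s.
Step 3 — f₀ = ω₀/(2π) = 328.3 Hz.

f₀ = 328.3 Hz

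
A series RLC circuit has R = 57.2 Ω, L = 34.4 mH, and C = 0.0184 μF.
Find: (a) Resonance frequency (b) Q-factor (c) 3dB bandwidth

Step 1 — Resonance condition Im(Z)=0 gives ω₀ = 1/√(LC).
Step 2 — ω₀ = 1/√(0.0344·1.84e-08) = 3.975e+04 rad/s.
Step 3 — f₀ = ω₀/(2π) = 6326 Hz.
Step 4 — Series Q: Q = ω₀L/R = 3.975e+04·0.0344/57.2 = 23.9.
Step 5 — 3dB bandwidth: Δω = ω₀/Q = 1663 rad/s; BW = Δω/(2π) = 264.6 Hz.

(a) f₀ = 6326 Hz  (b) Q = 23.9  (c) BW = 264.6 Hz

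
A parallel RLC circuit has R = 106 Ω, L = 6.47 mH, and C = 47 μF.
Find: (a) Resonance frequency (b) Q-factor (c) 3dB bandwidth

Step 1 — Resonance: ω₀ = 1/√(LC) = 1/√(0.00647·4.7e-05) = 1813 rad/s.
Step 2 — f₀ = ω₀/(2π) = 288.6 Hz.
Step 3 — Parallel Q: Q = R/(ω₀L) = 106/(1813·0.00647) = 9.034.
Step 4 — Bandwidth: Δω = ω₀/Q = 200.7 rad/s; BW = Δω/(2π) = 31.95 Hz.

(a) f₀ = 288.6 Hz  (b) Q = 9.034  (c) BW = 31.95 Hz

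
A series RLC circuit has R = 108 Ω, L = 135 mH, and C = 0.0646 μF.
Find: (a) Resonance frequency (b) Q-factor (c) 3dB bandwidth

Step 1 — Resonance: ω₀ = 1/√(LC) = 1/√(0.135·6.46e-08) = 1.071e+04 rad/s.
Step 2 — f₀ = ω₀/(2π) = 1704 Hz.
Step 3 — Series Q: Q = ω₀L/R = 1.071e+04·0.135/108 = 13.39.
Step 4 — Bandwidth: Δω = ω₀/Q = 800 rad/s; BW = Δω/(2π) = 127.3 Hz.

(a) f₀ = 1704 Hz  (b) Q = 13.39  (c) BW = 127.3 Hz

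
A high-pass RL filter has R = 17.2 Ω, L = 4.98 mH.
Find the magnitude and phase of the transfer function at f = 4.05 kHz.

Step 1 — Angular frequency: ω = 2π·4050 = 2.545e+04 rad/s.
Step 2 — Transfer function: H(jω) = jωL/(R + jωL).
Step 3 — Numerator jωL = j·126.7; denominator R + jωL = 17.2 + j126.7.
Step 4 — H = 0.9819 + j0.1333.
Step 5 — Magnitude: |H| = 0.9909 (-0.1 dB); phase: φ = 7.7°.

|H| = 0.9909 (-0.1 dB), φ = 7.7°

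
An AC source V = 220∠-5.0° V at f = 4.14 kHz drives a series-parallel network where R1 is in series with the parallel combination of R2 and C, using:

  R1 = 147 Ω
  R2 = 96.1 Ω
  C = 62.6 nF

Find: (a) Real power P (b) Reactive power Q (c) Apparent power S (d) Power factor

Step 1 — Angular frequency: ω = 2π·f = 2π·4140 = 2.601e+04 rad/s.
Step 2 — Component impedances:
  R1: Z = R = 147 Ω
  R2: Z = R = 96.1 Ω
  C: Z = 1/(jωC) = -j/(ω·C) = 0 - j614.1 Ω
Step 3 — Parallel branch: R2 || C = 1/(1/R2 + 1/C) = 93.8 - j14.68 Ω.
Step 4 — Series with R1: Z_total = R1 + (R2 || C) = 240.8 - j14.68 Ω = 241.2∠-3.5° Ω.
Step 5 — Source phasor: V = 220∠-5.0° V = 219.2 - j19.17 V.
Step 6 — Current: I = V / Z = 0.9116 - j0.02406 A = 0.9119∠-1.5° A.
Step 7 — Complex power: S = V·I* = 200.3 - j12.21 VA.
Step 8 — Real power: P = Re(S) = 200.3 W.
Step 9 — Reactive power: Q = Im(S) = -12.21 VAR.
Step 10 — Apparent power: |S| = 200.6 VA.
Step 11 — Power factor: PF = P/|S| = 0.9981 (leading).

(a) P = 200.3 W  (b) Q = -12.21 VAR  (c) S = 200.6 VA  (d) PF = 0.9981 (leading)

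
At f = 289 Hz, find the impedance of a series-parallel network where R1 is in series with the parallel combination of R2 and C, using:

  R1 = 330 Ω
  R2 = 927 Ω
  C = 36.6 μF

Step 1 — Angular frequency: ω = 2π·f = 2π·289 = 1816 rad/s.
Step 2 — Component impedances:
  R1: Z = R = 330 Ω
  R2: Z = R = 927 Ω
  C: Z = 1/(jωC) = -j/(ω·C) = 0 - j15.05 Ω
Step 3 — Parallel branch: R2 || C = 1/(1/R2 + 1/C) = 0.2442 - j15.04 Ω.
Step 4 — Series with R1: Z_total = R1 + (R2 || C) = 330.2 - j15.04 Ω = 330.6∠-2.6° Ω.

Z = 330.2 - j15.04 Ω = 330.6∠-2.6° Ω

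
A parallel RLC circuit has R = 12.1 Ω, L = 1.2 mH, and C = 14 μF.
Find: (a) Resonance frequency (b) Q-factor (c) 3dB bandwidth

Step 1 — Resonance: ω₀ = 1/√(LC) = 1/√(0.0012·1.4e-05) = 7715 rad/s.
Step 2 — f₀ = ω₀/(2π) = 1228 Hz.
Step 3 — Parallel Q: Q = R/(ω₀L) = 12.1/(7715·0.0012) = 1.307.
Step 4 — Bandwidth: Δω = ω₀/Q = 5903 rad/s; BW = Δω/(2π) = 939.5 Hz.

(a) f₀ = 1228 Hz  (b) Q = 1.307  (c) BW = 939.5 Hz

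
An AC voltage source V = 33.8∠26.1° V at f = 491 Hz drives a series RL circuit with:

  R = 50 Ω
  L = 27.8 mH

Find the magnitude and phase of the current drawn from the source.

Step 1 — Angular frequency: ω = 2π·f = 2π·491 = 3085 rad/s.
Step 2 — Component impedances:
  R: Z = R = 50 Ω
  L: Z = jωL = j·3085·0.0278 = 0 + j85.76 Ω
Step 3 — Series combination: Z_total = R + L = 50 + j85.76 Ω = 99.27∠59.8° Ω.
Step 4 — Source phasor: V = 33.8∠26.1° V = 30.35 + j14.87 V.
Step 5 — Ohm's law: I = V / Z_total = (30.35 + j14.87) / (50 + j85.76) = 0.2834 - j0.1887 A.
Step 6 — Convert to polar: |I| = 0.3405 A, ∠I = -33.7°.

I = 0.3405∠-33.7° A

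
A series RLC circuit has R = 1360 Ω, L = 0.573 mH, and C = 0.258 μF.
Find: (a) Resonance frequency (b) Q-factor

Step 1 — Resonance condition Im(Z)=0 gives ω₀ = 1/√(LC).
Step 2 — ω₀ = 1/√(0.000573·2.58e-07) = 8.225e+04 rad/s.
Step 3 — f₀ = ω₀/(2π) = 1.309e+04 Hz.
Step 4 — Series Q: Q = ω₀L/R = 8.225e+04·0.000573/1360 = 0.03465.

(a) f₀ = 1.309e+04 Hz  (b) Q = 0.03465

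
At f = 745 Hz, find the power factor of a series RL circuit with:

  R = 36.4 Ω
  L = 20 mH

Step 1 — Angular frequency: ω = 2π·f = 2π·745 = 4681 rad/s.
Step 2 — Component impedances:
  R: Z = R = 36.4 Ω
  L: Z = jωL = j·4681·0.02 = 0 + j93.62 Ω
Step 3 — Series combination: Z_total = R + L = 36.4 + j93.62 Ω = 100.4∠68.8° Ω.
Step 4 — Power factor: PF = cos(φ) = Re(Z)/|Z| = 36.4/100.45 = 0.3624.
Step 5 — Type: Im(Z) = 93.62 ⇒ lagging (phase φ = 68.8°).

PF = 0.3624 (lagging, φ = 68.8°)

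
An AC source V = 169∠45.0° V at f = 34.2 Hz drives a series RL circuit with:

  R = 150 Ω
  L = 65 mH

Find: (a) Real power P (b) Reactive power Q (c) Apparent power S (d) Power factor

Step 1 — Angular frequency: ω = 2π·f = 2π·34.2 = 214.9 rad/s.
Step 2 — Component impedances:
  R: Z = R = 150 Ω
  L: Z = jωL = j·214.9·0.065 = 0 + j13.97 Ω
Step 3 — Series combination: Z_total = R + L = 150 + j13.97 Ω = 150.6∠5.3° Ω.
Step 4 — Source phasor: V = 169∠45.0° V = 119.5 + j119.5 V.
Step 5 — Current: I = V / Z = 0.8634 + j0.7163 A = 1.122∠39.7° A.
Step 6 — Complex power: S = V·I* = 188.8 + j17.58 VA.
Step 7 — Real power: P = Re(S) = 188.8 W.
Step 8 — Reactive power: Q = Im(S) = 17.58 VAR.
Step 9 — Apparent power: |S| = 189.6 VA.
Step 10 — Power factor: PF = P/|S| = 0.9957 (lagging).

(a) P = 188.8 W  (b) Q = 17.58 VAR  (c) S = 189.6 VA  (d) PF = 0.9957 (lagging)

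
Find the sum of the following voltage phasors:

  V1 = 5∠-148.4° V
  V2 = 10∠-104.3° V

Step 1 — Convert each phasor to rectangular form:
  V1 = 5·(cos(-148.4°) + j·sin(-148.4°)) = -4.259 - j2.62 V
  V2 = 10·(cos(-104.3°) + j·sin(-104.3°)) = -2.47 - j9.69 V
Step 2 — Sum components: V_total = -6.729 - j12.31 V.
Step 3 — Convert to polar: |V_total| = 14.03 V, ∠V_total = -118.7°.

V_total = 14.03∠-118.7° V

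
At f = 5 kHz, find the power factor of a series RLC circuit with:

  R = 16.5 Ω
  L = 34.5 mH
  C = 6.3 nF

Step 1 — Angular frequency: ω = 2π·f = 2π·5000 = 3.142e+04 rad/s.
Step 2 — Component impedances:
  R: Z = R = 16.5 Ω
  L: Z = jωL = j·3.142e+04·0.0345 = 0 + j1084 Ω
  C: Z = 1/(jωC) = -j/(ω·C) = 0 - j5053 Ω
Step 3 — Series combination: Z_total = R + L + C = 16.5 - j3969 Ω = 3969∠-89.8° Ω.
Step 4 — Power factor: PF = cos(φ) = Re(Z)/|Z| = 16.5/3968.7 = 0.004158.
Step 5 — Type: Im(Z) = -3969 ⇒ leading (phase φ = -89.8°).

PF = 0.004158 (leading, φ = -89.8°)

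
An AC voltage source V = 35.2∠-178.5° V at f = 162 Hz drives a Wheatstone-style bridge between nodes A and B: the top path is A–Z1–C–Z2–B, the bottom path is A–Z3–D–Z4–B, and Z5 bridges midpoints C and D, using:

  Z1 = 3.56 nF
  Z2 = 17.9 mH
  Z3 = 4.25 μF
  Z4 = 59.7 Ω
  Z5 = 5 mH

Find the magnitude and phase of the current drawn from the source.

Step 1 — Angular frequency: ω = 2π·f = 2π·162 = 1018 rad/s.
Step 2 — Component impedances:
  Z1: Z = 1/(jωC) = -j/(ω·C) = 0 - j2.76e+05 Ω
  Z2: Z = jωL = j·1018·0.0179 = 0 + j18.22 Ω
  Z3: Z = 1/(jωC) = -j/(ω·C) = 0 - j231.2 Ω
  Z4: Z = R = 59.7 Ω
  Z5: Z = jωL = j·1018·0.005 = 0 + j5.089 Ω
Step 3 — Bridge requires nodal analysis (the Z5 bridge couples midpoints C and D, so the two paths cannot be reduced to a simple series/parallel combination). Setting node B to ground and injecting 1 A at node A, the 3-node admittance system at A, C, D solves to V_A = Z_AB = 7.894 - j210.7 Ω = 210.9∠-87.9° Ω.
Step 4 — Source phasor: V = 35.2∠-178.5° V = -35.19 - j0.9214 V.
Step 5 — Ohm's law: I = V / Z_total = (-35.19 - j0.9214) / (7.894 - j210.7) = -0.001879 - j0.1669 A.
Step 6 — Convert to polar: |I| = 0.1669 A, ∠I = -90.6°.

I = 0.1669∠-90.6° A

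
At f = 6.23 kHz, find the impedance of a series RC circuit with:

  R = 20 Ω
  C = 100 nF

Step 1 — Angular frequency: ω = 2π·f = 2π·6230 = 3.914e+04 rad/s.
Step 2 — Component impedances:
  R: Z = R = 20 Ω
  C: Z = 1/(jωC) = -j/(ω·C) = 0 - j255.5 Ω
Step 3 — Series combination: Z_total = R + C = 20 - j255.5 Ω = 256.2∠-85.5° Ω.

Z = 20 - j255.5 Ω = 256.2∠-85.5° Ω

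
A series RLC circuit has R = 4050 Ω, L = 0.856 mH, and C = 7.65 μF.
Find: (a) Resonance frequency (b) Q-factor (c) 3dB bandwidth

Step 1 — Resonance: ω₀ = 1/√(LC) = 1/√(0.000856·7.65e-06) = 1.236e+04 rad/s.
Step 2 — f₀ = ω₀/(2π) = 1967 Hz.
Step 3 — Series Q: Q = ω₀L/R = 1.236e+04·0.000856/4050 = 0.002612.
Step 4 — Bandwidth: Δω = ω₀/Q = 4.731e+06 rad/s; BW = Δω/(2π) = 7.53e+05 Hz.

(a) f₀ = 1967 Hz  (b) Q = 0.002612  (c) BW = 7.53e+05 Hz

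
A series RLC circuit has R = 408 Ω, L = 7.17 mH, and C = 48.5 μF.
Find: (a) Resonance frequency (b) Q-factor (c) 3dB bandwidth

Step 1 — Resonance: ω₀ = 1/√(LC) = 1/√(0.00717·4.85e-05) = 1696 rad/s.
Step 2 — f₀ = ω₀/(2π) = 269.9 Hz.
Step 3 — Series Q: Q = ω₀L/R = 1696·0.00717/408 = 0.0298.
Step 4 — Bandwidth: Δω = ω₀/Q = 5.69e+04 rad/s; BW = Δω/(2π) = 9057 Hz.

(a) f₀ = 269.9 Hz  (b) Q = 0.0298  (c) BW = 9057 Hz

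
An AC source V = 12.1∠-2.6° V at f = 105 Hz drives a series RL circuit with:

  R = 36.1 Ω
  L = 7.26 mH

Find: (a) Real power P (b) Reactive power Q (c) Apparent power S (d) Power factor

Step 1 — Angular frequency: ω = 2π·f = 2π·105 = 659.7 rad/s.
Step 2 — Component impedances:
  R: Z = R = 36.1 Ω
  L: Z = jωL = j·659.7·0.00726 = 0 + j4.79 Ω
Step 3 — Series combination: Z_total = R + L = 36.1 + j4.79 Ω = 36.42∠7.6° Ω.
Step 4 — Source phasor: V = 12.1∠-2.6° V = 12.09 - j0.5489 V.
Step 5 — Current: I = V / Z = 0.3271 - j0.0586 A = 0.3323∠-10.2° A.
Step 6 — Complex power: S = V·I* = 3.986 + j0.5288 VA.
Step 7 — Real power: P = Re(S) = 3.986 W.
Step 8 — Reactive power: Q = Im(S) = 0.5288 VAR.
Step 9 — Apparent power: |S| = 4.02 VA.
Step 10 — Power factor: PF = P/|S| = 0.9913 (lagging).

(a) P = 3.986 W  (b) Q = 0.5288 VAR  (c) S = 4.02 VA  (d) PF = 0.9913 (lagging)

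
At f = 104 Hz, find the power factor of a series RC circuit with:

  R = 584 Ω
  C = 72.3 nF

Step 1 — Angular frequency: ω = 2π·f = 2π·104 = 653.5 rad/s.
Step 2 — Component impedances:
  R: Z = R = 584 Ω
  C: Z = 1/(jωC) = -j/(ω·C) = 0 - j2.117e+04 Ω
Step 3 — Series combination: Z_total = R + C = 584 - j2.117e+04 Ω = 2.117e+04∠-88.4° Ω.
Step 4 — Power factor: PF = cos(φ) = Re(Z)/|Z| = 584/21175 = 0.02758.
Step 5 — Type: Im(Z) = -2.117e+04 ⇒ leading (phase φ = -88.4°).

PF = 0.02758 (leading, φ = -88.4°)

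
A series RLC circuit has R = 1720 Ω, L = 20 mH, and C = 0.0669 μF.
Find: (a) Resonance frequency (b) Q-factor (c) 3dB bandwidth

Step 1 — Resonance: ω₀ = 1/√(LC) = 1/√(0.02·6.69e-08) = 2.734e+04 rad/s.
Step 2 — f₀ = ω₀/(2π) = 4351 Hz.
Step 3 — Series Q: Q = ω₀L/R = 2.734e+04·0.02/1720 = 0.3179.
Step 4 — Bandwidth: Δω = ω₀/Q = 8.6e+04 rad/s; BW = Δω/(2π) = 1.369e+04 Hz.

(a) f₀ = 4351 Hz  (b) Q = 0.3179  (c) BW = 1.369e+04 Hz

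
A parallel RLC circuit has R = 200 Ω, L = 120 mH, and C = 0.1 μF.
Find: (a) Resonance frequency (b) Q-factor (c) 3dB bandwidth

Step 1 — Resonance: ω₀ = 1/√(LC) = 1/√(0.12·1e-07) = 9129 rad/s.
Step 2 — f₀ = ω₀/(2π) = 1453 Hz.
Step 3 — Parallel Q: Q = R/(ω₀L) = 200/(9129·0.12) = 0.1826.
Step 4 — Bandwidth: Δω = ω₀/Q = 5e+04 rad/s; BW = Δω/(2π) = 7958 Hz.

(a) f₀ = 1453 Hz  (b) Q = 0.1826  (c) BW = 7958 Hz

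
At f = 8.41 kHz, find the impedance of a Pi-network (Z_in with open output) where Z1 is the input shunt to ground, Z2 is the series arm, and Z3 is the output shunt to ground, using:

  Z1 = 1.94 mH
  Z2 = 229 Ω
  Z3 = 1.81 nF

Step 1 — Angular frequency: ω = 2π·f = 2π·8410 = 5.284e+04 rad/s.
Step 2 — Component impedances:
  Z1: Z = jωL = j·5.284e+04·0.00194 = 0 + j102.5 Ω
  Z2: Z = R = 229 Ω
  Z3: Z = 1/(jωC) = -j/(ω·C) = 0 - j1.046e+04 Ω
Step 3 — With open output, the series arm Z2 and the output shunt Z3 appear in series to ground: Z2 + Z3 = 229 - j1.046e+04 Ω.
Step 4 — Parallel with input shunt Z1: Z_in = Z1 || (Z2 + Z3) = 0.02244 + j103.5 Ω = 103.5∠90.0° Ω.

Z = 0.02244 + j103.5 Ω = 103.5∠90.0° Ω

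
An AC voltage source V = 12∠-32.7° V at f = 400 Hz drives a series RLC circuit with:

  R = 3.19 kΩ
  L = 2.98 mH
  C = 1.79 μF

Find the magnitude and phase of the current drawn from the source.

Step 1 — Angular frequency: ω = 2π·f = 2π·400 = 2513 rad/s.
Step 2 — Component impedances:
  R: Z = R = 3190 Ω
  L: Z = jωL = j·2513·0.00298 = 0 + j7.49 Ω
  C: Z = 1/(jωC) = -j/(ω·C) = 0 - j222.3 Ω
Step 3 — Series combination: Z_total = R + L + C = 3190 - j214.8 Ω = 3197∠-3.9° Ω.
Step 4 — Source phasor: V = 12∠-32.7° V = 10.1 - j6.483 V.
Step 5 — Ohm's law: I = V / Z_total = (10.1 - j6.483) / (3190 - j214.8) = 0.003287 - j0.001811 A.
Step 6 — Convert to polar: |I| = 0.003753 A, ∠I = -28.8°.

I = 0.003753∠-28.8° A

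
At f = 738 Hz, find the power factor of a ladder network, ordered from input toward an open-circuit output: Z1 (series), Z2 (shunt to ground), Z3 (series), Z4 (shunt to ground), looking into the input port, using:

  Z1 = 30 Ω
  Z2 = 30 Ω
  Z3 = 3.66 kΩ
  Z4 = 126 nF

Step 1 — Angular frequency: ω = 2π·f = 2π·738 = 4637 rad/s.
Step 2 — Component impedances:
  Z1: Z = R = 30 Ω
  Z2: Z = R = 30 Ω
  Z3: Z = R = 3660 Ω
  Z4: Z = 1/(jωC) = -j/(ω·C) = 0 - j1712 Ω
Step 3 — Ladder network (open output): work backward from the far end, alternating series and parallel combinations. Z_in = 59.8 - j0.0931 Ω = 59.8∠-0.1° Ω.
Step 4 — Power factor: PF = cos(φ) = Re(Z)/|Z| = 59.8/59.8 = 1.
Step 5 — Type: Im(Z) = -0.0931 ⇒ leading (phase φ = -0.1°).

PF = 1 (leading, φ = -0.1°)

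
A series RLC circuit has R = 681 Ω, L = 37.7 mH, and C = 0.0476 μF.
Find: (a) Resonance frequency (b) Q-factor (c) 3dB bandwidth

Step 1 — Resonance condition Im(Z)=0 gives ω₀ = 1/√(LC).
Step 2 — ω₀ = 1/√(0.0377·4.76e-08) = 2.361e+04 rad/s.
Step 3 — f₀ = ω₀/(2π) = 3757 Hz.
Step 4 — Series Q: Q = ω₀L/R = 2.361e+04·0.0377/681 = 1.307.
Step 5 — 3dB bandwidth: Δω = ω₀/Q = 1.806e+04 rad/s; BW = Δω/(2π) = 2875 Hz.

(a) f₀ = 3757 Hz  (b) Q = 1.307  (c) BW = 2875 Hz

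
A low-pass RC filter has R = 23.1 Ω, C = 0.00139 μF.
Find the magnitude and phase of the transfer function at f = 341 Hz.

Step 1 — Angular frequency: ω = 2π·341 = 2143 rad/s.
Step 2 — Transfer function: H(jω) = 1/(1 + jωRC).
Step 3 — Denominator: 1 + jωRC = 1 + j·2143·23.1·1.39e-09 = 1 + j6.88e-05.
Step 4 — H = 1 - j6.88e-05.
Step 5 — Magnitude: |H| = 1 (-0.0 dB); phase: φ = -0.0°.

|H| = 1 (-0.0 dB), φ = -0.0°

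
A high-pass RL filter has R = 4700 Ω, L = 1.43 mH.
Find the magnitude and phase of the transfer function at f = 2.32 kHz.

Step 1 — Angular frequency: ω = 2π·2320 = 1.458e+04 rad/s.
Step 2 — Transfer function: H(jω) = jωL/(R + jωL).
Step 3 — Numerator jωL = j·20.85; denominator R + jωL = 4700 + j20.85.
Step 4 — H = 1.967e-05 + j0.004435.
Step 5 — Magnitude: |H| = 0.004435 (-47.1 dB); phase: φ = 89.7°.

|H| = 0.004435 (-47.1 dB), φ = 89.7°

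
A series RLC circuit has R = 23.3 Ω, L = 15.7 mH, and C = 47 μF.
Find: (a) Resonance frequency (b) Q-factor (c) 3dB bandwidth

Step 1 — Resonance condition Im(Z)=0 gives ω₀ = 1/√(LC).
Step 2 — ω₀ = 1/√(0.0157·4.7e-05) = 1164 rad/s.
Step 3 — f₀ = ω₀/(2π) = 185.3 Hz.
Step 4 — Series Q: Q = ω₀L/R = 1164·0.0157/23.3 = 0.7844.
Step 5 — 3dB bandwidth: Δω = ω₀/Q = 1484 rad/s; BW = Δω/(2π) = 236.2 Hz.

(a) f₀ = 185.3 Hz  (b) Q = 0.7844  (c) BW = 236.2 Hz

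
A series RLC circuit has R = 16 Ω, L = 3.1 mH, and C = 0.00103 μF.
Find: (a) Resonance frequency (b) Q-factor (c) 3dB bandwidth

Step 1 — Resonance: ω₀ = 1/√(LC) = 1/√(0.0031·1.03e-09) = 5.596e+05 rad/s.
Step 2 — f₀ = ω₀/(2π) = 8.907e+04 Hz.
Step 3 — Series Q: Q = ω₀L/R = 5.596e+05·0.0031/16 = 108.4.
Step 4 — Bandwidth: Δω = ω₀/Q = 5161 rad/s; BW = Δω/(2π) = 821.4 Hz.

(a) f₀ = 8.907e+04 Hz  (b) Q = 108.4  (c) BW = 821.4 Hz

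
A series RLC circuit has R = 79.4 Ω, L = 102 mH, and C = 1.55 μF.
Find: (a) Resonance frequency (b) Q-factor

Step 1 — Resonance condition Im(Z)=0 gives ω₀ = 1/√(LC).
Step 2 — ω₀ = 1/√(0.102·1.55e-06) = 2515 rad/s.
Step 3 — f₀ = ω₀/(2π) = 400.3 Hz.
Step 4 — Series Q: Q = ω₀L/R = 2515·0.102/79.4 = 3.231.

(a) f₀ = 400.3 Hz  (b) Q = 3.231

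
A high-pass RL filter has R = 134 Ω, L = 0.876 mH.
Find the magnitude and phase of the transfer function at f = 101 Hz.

Step 1 — Angular frequency: ω = 2π·101 = 634.6 rad/s.
Step 2 — Transfer function: H(jω) = jωL/(R + jωL).
Step 3 — Numerator jωL = j·0.5559; denominator R + jωL = 134 + j0.5559.
Step 4 — H = 1.721e-05 + j0.004149.
Step 5 — Magnitude: |H| = 0.004149 (-47.6 dB); phase: φ = 89.8°.

|H| = 0.004149 (-47.6 dB), φ = 89.8°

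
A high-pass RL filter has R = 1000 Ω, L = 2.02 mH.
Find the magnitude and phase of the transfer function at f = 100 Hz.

Step 1 — Angular frequency: ω = 2π·100 = 628.3 rad/s.
Step 2 — Transfer function: H(jω) = jωL/(R + jωL).
Step 3 — Numerator jωL = j·1.269; denominator R + jωL = 1000 + j1.269.
Step 4 — H = 1.611e-06 + j0.001269.
Step 5 — Magnitude: |H| = 0.001269 (-57.9 dB); phase: φ = 89.9°.

|H| = 0.001269 (-57.9 dB), φ = 89.9°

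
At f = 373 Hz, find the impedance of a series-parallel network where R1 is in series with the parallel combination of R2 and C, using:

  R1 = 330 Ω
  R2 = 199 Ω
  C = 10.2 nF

Step 1 — Angular frequency: ω = 2π·f = 2π·373 = 2344 rad/s.
Step 2 — Component impedances:
  R1: Z = R = 330 Ω
  R2: Z = R = 199 Ω
  C: Z = 1/(jωC) = -j/(ω·C) = 0 - j4.183e+04 Ω
Step 3 — Parallel branch: R2 || C = 1/(1/R2 + 1/C) = 199 - j0.9466 Ω.
Step 4 — Series with R1: Z_total = R1 + (R2 || C) = 529 - j0.9466 Ω = 529∠-0.1° Ω.

Z = 529 - j0.9466 Ω = 529∠-0.1° Ω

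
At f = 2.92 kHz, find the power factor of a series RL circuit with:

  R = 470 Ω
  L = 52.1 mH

Step 1 — Angular frequency: ω = 2π·f = 2π·2920 = 1.835e+04 rad/s.
Step 2 — Component impedances:
  R: Z = R = 470 Ω
  L: Z = jωL = j·1.835e+04·0.0521 = 0 + j955.9 Ω
Step 3 — Series combination: Z_total = R + L = 470 + j955.9 Ω = 1065∠63.8° Ω.
Step 4 — Power factor: PF = cos(φ) = Re(Z)/|Z| = 470/1065.2 = 0.4412.
Step 5 — Type: Im(Z) = 955.9 ⇒ lagging (phase φ = 63.8°).

PF = 0.4412 (lagging, φ = 63.8°)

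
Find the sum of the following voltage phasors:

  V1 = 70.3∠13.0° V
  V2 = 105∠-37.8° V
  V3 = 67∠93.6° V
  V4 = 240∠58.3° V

Step 1 — Convert each phasor to rectangular form:
  V1 = 70.3·(cos(13.0°) + j·sin(13.0°)) = 68.5 + j15.81 V
  V2 = 105·(cos(-37.8°) + j·sin(-37.8°)) = 82.97 - j64.36 V
  V3 = 67·(cos(93.6°) + j·sin(93.6°)) = -4.207 + j66.87 V
  V4 = 240·(cos(58.3°) + j·sin(58.3°)) = 126.1 + j204.2 V
Step 2 — Sum components: V_total = 273.4 + j222.5 V.
Step 3 — Convert to polar: |V_total| = 352.5 V, ∠V_total = 39.1°.

V_total = 352.5∠39.1° V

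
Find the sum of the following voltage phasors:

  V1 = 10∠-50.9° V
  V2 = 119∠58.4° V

Step 1 — Convert each phasor to rectangular form:
  V1 = 10·(cos(-50.9°) + j·sin(-50.9°)) = 6.307 - j7.76 V
  V2 = 119·(cos(58.4°) + j·sin(58.4°)) = 62.35 + j101.4 V
Step 2 — Sum components: V_total = 68.66 + j93.6 V.
Step 3 — Convert to polar: |V_total| = 116.1 V, ∠V_total = 53.7°.

V_total = 116.1∠53.7° V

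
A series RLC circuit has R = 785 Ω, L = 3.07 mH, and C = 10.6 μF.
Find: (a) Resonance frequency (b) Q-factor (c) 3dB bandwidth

Step 1 — Resonance condition Im(Z)=0 gives ω₀ = 1/√(LC).
Step 2 — ω₀ = 1/√(0.00307·1.06e-05) = 5543 rad/s.
Step 3 — f₀ = ω₀/(2π) = 882.3 Hz.
Step 4 — Series Q: Q = ω₀L/R = 5543·0.00307/785 = 0.02168.
Step 5 — 3dB bandwidth: Δω = ω₀/Q = 2.557e+05 rad/s; BW = Δω/(2π) = 4.07e+04 Hz.

(a) f₀ = 882.3 Hz  (b) Q = 0.02168  (c) BW = 4.07e+04 Hz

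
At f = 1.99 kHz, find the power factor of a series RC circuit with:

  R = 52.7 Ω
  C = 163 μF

Step 1 — Angular frequency: ω = 2π·f = 2π·1990 = 1.25e+04 rad/s.
Step 2 — Component impedances:
  R: Z = R = 52.7 Ω
  C: Z = 1/(jωC) = -j/(ω·C) = 0 - j0.4907 Ω
Step 3 — Series combination: Z_total = R + C = 52.7 - j0.4907 Ω = 52.7∠-0.5° Ω.
Step 4 — Power factor: PF = cos(φ) = Re(Z)/|Z| = 52.7/52.7 = 1.
Step 5 — Type: Im(Z) = -0.4907 ⇒ leading (phase φ = -0.5°).

PF = 1 (leading, φ = -0.5°)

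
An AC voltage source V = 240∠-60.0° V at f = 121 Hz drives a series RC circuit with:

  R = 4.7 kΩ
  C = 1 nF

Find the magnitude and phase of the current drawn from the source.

Step 1 — Angular frequency: ω = 2π·f = 2π·121 = 760.3 rad/s.
Step 2 — Component impedances:
  R: Z = R = 4700 Ω
  C: Z = 1/(jωC) = -j/(ω·C) = 0 - j1.315e+06 Ω
Step 3 — Series combination: Z_total = R + C = 4700 - j1.315e+06 Ω = 1.315e+06∠-89.8° Ω.
Step 4 — Source phasor: V = 240∠-60.0° V = 120 - j207.8 V.
Step 5 — Ohm's law: I = V / Z_total = (120 - j207.8) / (4700 - j1.315e+06) = 0.0001583 + j9.067e-05 A.
Step 6 — Convert to polar: |I| = 0.0001825 A, ∠I = 29.8°.

I = 0.0001825∠29.8° A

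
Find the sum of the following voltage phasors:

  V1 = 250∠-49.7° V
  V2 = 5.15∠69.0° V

Step 1 — Convert each phasor to rectangular form:
  V1 = 250·(cos(-49.7°) + j·sin(-49.7°)) = 161.7 - j190.7 V
  V2 = 5.15·(cos(69.0°) + j·sin(69.0°)) = 1.846 + j4.808 V
Step 2 — Sum components: V_total = 163.5 - j185.9 V.
Step 3 — Convert to polar: |V_total| = 247.6 V, ∠V_total = -48.7°.

V_total = 247.6∠-48.7° V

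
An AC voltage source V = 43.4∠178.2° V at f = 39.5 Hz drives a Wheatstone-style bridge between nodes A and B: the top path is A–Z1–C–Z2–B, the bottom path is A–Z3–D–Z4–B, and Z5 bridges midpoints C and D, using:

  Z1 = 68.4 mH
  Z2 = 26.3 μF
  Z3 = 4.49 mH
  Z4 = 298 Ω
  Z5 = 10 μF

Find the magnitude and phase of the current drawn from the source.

Step 1 — Angular frequency: ω = 2π·f = 2π·39.5 = 248.2 rad/s.
Step 2 — Component impedances:
  Z1: Z = jωL = j·248.2·0.0684 = 0 + j16.98 Ω
  Z2: Z = 1/(jωC) = -j/(ω·C) = 0 - j153.2 Ω
  Z3: Z = jωL = j·248.2·0.00449 = 0 + j1.114 Ω
  Z4: Z = R = 298 Ω
  Z5: Z = 1/(jωC) = -j/(ω·C) = 0 - j402.9 Ω
Step 3 — Bridge requires nodal analysis (the Z5 bridge couples midpoints C and D, so the two paths cannot be reduced to a simple series/parallel combination). Setting node B to ground and injecting 1 A at node A, the 3-node admittance system at A, C, D solves to V_A = Z_AB = 51.16 - j112.4 Ω = 123.5∠-65.5° Ω.
Step 4 — Source phasor: V = 43.4∠178.2° V = -43.38 + j1.363 V.
Step 5 — Ohm's law: I = V / Z_total = (-43.38 + j1.363) / (51.16 - j112.4) = -0.1555 - j0.3151 A.
Step 6 — Convert to polar: |I| = 0.3514 A, ∠I = -116.3°.

I = 0.3514∠-116.3° A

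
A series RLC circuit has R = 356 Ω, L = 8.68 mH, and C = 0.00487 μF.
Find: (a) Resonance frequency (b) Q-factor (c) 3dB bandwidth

Step 1 — Resonance condition Im(Z)=0 gives ω₀ = 1/√(LC).
Step 2 — ω₀ = 1/√(0.00868·4.87e-09) = 1.538e+05 rad/s.
Step 3 — f₀ = ω₀/(2π) = 2.448e+04 Hz.
Step 4 — Series Q: Q = ω₀L/R = 1.538e+05·0.00868/356 = 3.75.
Step 5 — 3dB bandwidth: Δω = ω₀/Q = 4.101e+04 rad/s; BW = Δω/(2π) = 6528 Hz.

(a) f₀ = 2.448e+04 Hz  (b) Q = 3.75  (c) BW = 6528 Hz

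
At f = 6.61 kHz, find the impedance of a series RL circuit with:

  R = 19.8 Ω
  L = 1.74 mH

Step 1 — Angular frequency: ω = 2π·f = 2π·6610 = 4.153e+04 rad/s.
Step 2 — Component impedances:
  R: Z = R = 19.8 Ω
  L: Z = jωL = j·4.153e+04·0.00174 = 0 + j72.27 Ω
Step 3 — Series combination: Z_total = R + L = 19.8 + j72.27 Ω = 74.93∠74.7° Ω.

Z = 19.8 + j72.27 Ω = 74.93∠74.7° Ω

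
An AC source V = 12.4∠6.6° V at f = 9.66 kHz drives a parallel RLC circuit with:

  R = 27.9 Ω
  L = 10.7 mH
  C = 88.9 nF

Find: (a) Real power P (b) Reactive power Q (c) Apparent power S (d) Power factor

Step 1 — Angular frequency: ω = 2π·f = 2π·9660 = 6.07e+04 rad/s.
Step 2 — Component impedances:
  R: Z = R = 27.9 Ω
  L: Z = jωL = j·6.07e+04·0.0107 = 0 + j649.4 Ω
  C: Z = 1/(jωC) = -j/(ω·C) = 0 - j185.3 Ω
Step 3 — Parallel combination: 1/Z_total = 1/R + 1/L + 1/C; Z_total = 27.58 - j2.967 Ω = 27.74∠-6.1° Ω.
Step 4 — Source phasor: V = 12.4∠6.6° V = 12.32 + j1.425 V.
Step 5 — Current: I = V / Z = 0.436 + j0.09858 A = 0.447∠12.7° A.
Step 6 — Complex power: S = V·I* = 5.511 - j0.5929 VA.
Step 7 — Real power: P = Re(S) = 5.511 W.
Step 8 — Reactive power: Q = Im(S) = -0.5929 VAR.
Step 9 — Apparent power: |S| = 5.543 VA.
Step 10 — Power factor: PF = P/|S| = 0.9943 (leading).

(a) P = 5.511 W  (b) Q = -0.5929 VAR  (c) S = 5.543 VA  (d) PF = 0.9943 (leading)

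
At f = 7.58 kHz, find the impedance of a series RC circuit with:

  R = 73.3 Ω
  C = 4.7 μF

Step 1 — Angular frequency: ω = 2π·f = 2π·7580 = 4.763e+04 rad/s.
Step 2 — Component impedances:
  R: Z = R = 73.3 Ω
  C: Z = 1/(jωC) = -j/(ω·C) = 0 - j4.467 Ω
Step 3 — Series combination: Z_total = R + C = 73.3 - j4.467 Ω = 73.44∠-3.5° Ω.

Z = 73.3 - j4.467 Ω = 73.44∠-3.5° Ω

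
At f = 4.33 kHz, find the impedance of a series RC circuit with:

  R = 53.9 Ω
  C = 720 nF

Step 1 — Angular frequency: ω = 2π·f = 2π·4330 = 2.721e+04 rad/s.
Step 2 — Component impedances:
  R: Z = R = 53.9 Ω
  C: Z = 1/(jωC) = -j/(ω·C) = 0 - j51.05 Ω
Step 3 — Series combination: Z_total = R + C = 53.9 - j51.05 Ω = 74.24∠-43.4° Ω.

Z = 53.9 - j51.05 Ω = 74.24∠-43.4° Ω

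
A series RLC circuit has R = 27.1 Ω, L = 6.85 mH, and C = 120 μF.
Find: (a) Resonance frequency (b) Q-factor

Step 1 — Resonance condition Im(Z)=0 gives ω₀ = 1/√(LC).
Step 2 — ω₀ = 1/√(0.00685·0.00012) = 1103 rad/s.
Step 3 — f₀ = ω₀/(2π) = 175.5 Hz.
Step 4 — Series Q: Q = ω₀L/R = 1103·0.00685/27.1 = 0.2788.

(a) f₀ = 175.5 Hz  (b) Q = 0.2788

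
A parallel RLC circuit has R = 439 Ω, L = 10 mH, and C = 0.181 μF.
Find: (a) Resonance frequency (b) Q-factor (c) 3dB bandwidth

Step 1 — Resonance: ω₀ = 1/√(LC) = 1/√(0.01·1.81e-07) = 2.351e+04 rad/s.
Step 2 — f₀ = ω₀/(2π) = 3741 Hz.
Step 3 — Parallel Q: Q = R/(ω₀L) = 439/(2.351e+04·0.01) = 1.868.
Step 4 — Bandwidth: Δω = ω₀/Q = 1.259e+04 rad/s; BW = Δω/(2π) = 2003 Hz.

(a) f₀ = 3741 Hz  (b) Q = 1.868  (c) BW = 2003 Hz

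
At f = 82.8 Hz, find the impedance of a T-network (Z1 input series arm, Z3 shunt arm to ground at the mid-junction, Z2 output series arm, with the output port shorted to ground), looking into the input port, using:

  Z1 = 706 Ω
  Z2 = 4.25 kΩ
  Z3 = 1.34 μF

Step 1 — Angular frequency: ω = 2π·f = 2π·82.8 = 520.2 rad/s.
Step 2 — Component impedances:
  Z1: Z = R = 706 Ω
  Z2: Z = R = 4250 Ω
  Z3: Z = 1/(jωC) = -j/(ω·C) = 0 - j1434 Ω
Step 3 — With the output port shorted to ground, the output series arm Z2 runs from the junction to ground; the shunt arm Z3 also runs from the junction to ground. They appear in parallel: Z3 || Z2 = 434.6 - j1288 Ω.
Step 4 — Series with input arm Z1: Z_in = Z1 + (Z3 || Z2) = 1141 - j1288 Ω = 1720∠-48.5° Ω.

Z = 1141 - j1288 Ω = 1720∠-48.5° Ω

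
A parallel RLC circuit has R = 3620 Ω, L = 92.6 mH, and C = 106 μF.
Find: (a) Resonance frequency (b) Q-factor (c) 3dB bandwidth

Step 1 — Resonance: ω₀ = 1/√(LC) = 1/√(0.0926·0.000106) = 319.2 rad/s.
Step 2 — f₀ = ω₀/(2π) = 50.8 Hz.
Step 3 — Parallel Q: Q = R/(ω₀L) = 3620/(319.2·0.0926) = 122.5.
Step 4 — Bandwidth: Δω = ω₀/Q = 2.606 rad/s; BW = Δω/(2π) = 0.4148 Hz.

(a) f₀ = 50.8 Hz  (b) Q = 122.5  (c) BW = 0.4148 Hz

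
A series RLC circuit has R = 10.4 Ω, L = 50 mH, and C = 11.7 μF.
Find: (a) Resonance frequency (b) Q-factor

Step 1 — Resonance condition Im(Z)=0 gives ω₀ = 1/√(LC).
Step 2 — ω₀ = 1/√(0.05·1.17e-05) = 1307 rad/s.
Step 3 — f₀ = ω₀/(2π) = 208.1 Hz.
Step 4 — Series Q: Q = ω₀L/R = 1307·0.05/10.4 = 6.286.

(a) f₀ = 208.1 Hz  (b) Q = 6.286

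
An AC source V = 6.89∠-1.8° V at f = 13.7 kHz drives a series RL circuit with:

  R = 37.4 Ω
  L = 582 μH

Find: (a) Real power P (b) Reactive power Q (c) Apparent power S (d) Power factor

Step 1 — Angular frequency: ω = 2π·f = 2π·1.37e+04 = 8.608e+04 rad/s.
Step 2 — Component impedances:
  R: Z = R = 37.4 Ω
  L: Z = jωL = j·8.608e+04·0.000582 = 0 + j50.1 Ω
Step 3 — Series combination: Z_total = R + L = 37.4 + j50.1 Ω = 62.52∠53.3° Ω.
Step 4 — Source phasor: V = 6.89∠-1.8° V = 6.887 - j0.2164 V.
Step 5 — Current: I = V / Z = 0.06312 - j0.09034 A = 0.1102∠-55.1° A.
Step 6 — Complex power: S = V·I* = 0.4542 + j0.6085 VA.
Step 7 — Real power: P = Re(S) = 0.4542 W.
Step 8 — Reactive power: Q = Im(S) = 0.6085 VAR.
Step 9 — Apparent power: |S| = 0.7593 VA.
Step 10 — Power factor: PF = P/|S| = 0.5982 (lagging).

(a) P = 0.4542 W  (b) Q = 0.6085 VAR  (c) S = 0.7593 VA  (d) PF = 0.5982 (lagging)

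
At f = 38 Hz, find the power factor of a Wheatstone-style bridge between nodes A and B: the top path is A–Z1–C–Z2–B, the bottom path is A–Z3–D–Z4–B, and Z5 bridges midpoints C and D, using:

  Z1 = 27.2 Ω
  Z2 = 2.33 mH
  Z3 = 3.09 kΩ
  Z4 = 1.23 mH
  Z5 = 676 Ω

Step 1 — Angular frequency: ω = 2π·f = 2π·38 = 238.8 rad/s.
Step 2 — Component impedances:
  Z1: Z = R = 27.2 Ω
  Z2: Z = jωL = j·238.8·0.00233 = 0 + j0.5563 Ω
  Z3: Z = R = 3090 Ω
  Z4: Z = jωL = j·238.8·0.00123 = 0 + j0.2937 Ω
  Z5: Z = R = 676 Ω
Step 3 — Bridge requires nodal analysis (the Z5 bridge couples midpoints C and D, so the two paths cannot be reduced to a simple series/parallel combination). Setting node B to ground and injecting 1 A at node A, the 3-node admittance system at A, C, D solves to V_A = Z_AB = 26.96 + j0.5467 Ω = 26.97∠1.2° Ω.
Step 4 — Power factor: PF = cos(φ) = Re(Z)/|Z| = 26.963/26.969 = 0.9998.
Step 5 — Type: Im(Z) = 0.5467 ⇒ lagging (phase φ = 1.2°).

PF = 0.9998 (lagging, φ = 1.2°)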